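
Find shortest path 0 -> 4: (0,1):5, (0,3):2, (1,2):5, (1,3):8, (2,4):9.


Dijkstra from 0:
Distances: {0: 0, 1: 5, 2: 10, 3: 2, 4: 19}
Shortest distance to 4 = 19, path = [0, 1, 2, 4]


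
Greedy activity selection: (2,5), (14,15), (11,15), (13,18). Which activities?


Greedy: pick earliest-ending, then skip overlaps.
Selected (2 activities): [(2, 5), (14, 15)]


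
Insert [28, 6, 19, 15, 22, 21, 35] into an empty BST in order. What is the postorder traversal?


Root = 28; build tree by BST insertion.
Postorder traversal: [15, 21, 22, 19, 6, 35, 28]


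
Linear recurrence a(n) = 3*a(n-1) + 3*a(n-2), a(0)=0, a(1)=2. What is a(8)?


Build bottom-up:
...a(6)=1296, a(7)=4914, a(8)=3*4914+3*1296=18630


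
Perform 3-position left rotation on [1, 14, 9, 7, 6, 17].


Left rotate by 3: [7, 6, 17, 1, 14, 9]


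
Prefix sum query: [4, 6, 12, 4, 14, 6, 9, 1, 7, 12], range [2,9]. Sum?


Prefix sums: [0, 4, 10, 22, 26, 40, 46, 55, 56, 63, 75]
Sum[2..9] = prefix[10] - prefix[2] = 75 - 10 = 65


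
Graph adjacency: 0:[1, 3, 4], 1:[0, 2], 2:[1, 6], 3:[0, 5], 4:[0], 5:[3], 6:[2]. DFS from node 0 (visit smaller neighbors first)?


DFS stack-based: start with [0]
Visit order: [0, 1, 2, 6, 3, 5, 4]


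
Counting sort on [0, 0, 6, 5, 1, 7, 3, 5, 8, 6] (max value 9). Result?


Count array: [2, 1, 0, 1, 0, 2, 2, 1, 1, 0]
Reconstruct: [0, 0, 1, 3, 5, 5, 6, 6, 7, 8]


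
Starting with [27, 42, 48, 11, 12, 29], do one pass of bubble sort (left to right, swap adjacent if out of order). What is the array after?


After one pass: [27, 42, 11, 12, 29, 48]


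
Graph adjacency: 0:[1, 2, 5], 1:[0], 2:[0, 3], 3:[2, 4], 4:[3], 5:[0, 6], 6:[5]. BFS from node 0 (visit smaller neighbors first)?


BFS queue: start with [0]
Visit order: [0, 1, 2, 5, 3, 6, 4]


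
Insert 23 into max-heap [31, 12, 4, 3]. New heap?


Append 23: [31, 12, 4, 3, 23]
Bubble up: swap idx 4(23) with idx 1(12)
Result: [31, 23, 4, 3, 12]


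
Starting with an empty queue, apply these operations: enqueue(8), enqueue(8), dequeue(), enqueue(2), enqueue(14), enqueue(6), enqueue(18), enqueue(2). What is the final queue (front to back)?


enqueue(8) -> [8]
enqueue(8) -> [8, 8]
dequeue() returns 8 -> [8]
enqueue(2) -> [8, 2]
enqueue(14) -> [8, 2, 14]
enqueue(6) -> [8, 2, 14, 6]
enqueue(18) -> [8, 2, 14, 6, 18]
enqueue(2) -> [8, 2, 14, 6, 18, 2]
Final queue (front to back): [8, 2, 14, 6, 18, 2]


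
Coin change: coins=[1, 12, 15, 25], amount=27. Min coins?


dp[0]=0; dp[i]=1+min(dp[i-c] for c in coins)
...dp[22]=8, dp[23]=9, dp[24]=2, dp[25]=1, dp[26]=2, dp[27]=2
Minimum coins for 27 = 2


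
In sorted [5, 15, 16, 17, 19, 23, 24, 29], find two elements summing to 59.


Two pointers: lo=0, hi=7
No pair sums to 59


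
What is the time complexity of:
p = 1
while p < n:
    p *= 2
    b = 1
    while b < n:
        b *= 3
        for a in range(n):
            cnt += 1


Per nesting level: O(log n) * O(log n) * O(n) = O(n (log n)^2)
Complexity: O(n (log n)^2)


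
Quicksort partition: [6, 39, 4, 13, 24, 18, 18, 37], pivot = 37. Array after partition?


Elements <= 37 go left of pivot.
Result: [6, 4, 13, 24, 18, 18, 37, 39], pivot at index 6


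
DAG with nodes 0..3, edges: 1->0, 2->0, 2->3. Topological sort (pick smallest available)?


Kahn's algorithm, process smallest node first
Order: [1, 2, 0, 3]


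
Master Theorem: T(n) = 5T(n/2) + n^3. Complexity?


a=5, b=2, c=3. log_2(5)=2.322 < c=3. Case 3: O(n^c) = O(n^3)
Complexity: O(n^3)


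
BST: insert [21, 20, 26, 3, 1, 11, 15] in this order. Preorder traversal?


Root = 21; build tree by BST insertion.
Preorder traversal: [21, 20, 3, 1, 11, 15, 26]


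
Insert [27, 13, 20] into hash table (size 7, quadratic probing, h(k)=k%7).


Insertions: 27->slot 6; 13->slot 0; 20->slot 3
Table: [13, None, None, 20, None, None, 27]


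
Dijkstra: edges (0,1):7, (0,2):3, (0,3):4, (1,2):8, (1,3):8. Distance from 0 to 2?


Dijkstra from 0:
Distances: {0: 0, 1: 7, 2: 3, 3: 4}
Shortest distance to 2 = 3, path = [0, 2]


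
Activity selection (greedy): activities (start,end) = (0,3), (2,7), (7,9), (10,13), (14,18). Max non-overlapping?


Greedy: pick earliest-ending, then skip overlaps.
Selected (4 activities): [(0, 3), (7, 9), (10, 13), (14, 18)]


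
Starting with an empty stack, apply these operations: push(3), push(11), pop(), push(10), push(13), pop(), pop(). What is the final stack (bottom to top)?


push(3) -> [3]
push(11) -> [3, 11]
pop() returns 11 -> [3]
push(10) -> [3, 10]
push(13) -> [3, 10, 13]
pop() returns 13 -> [3, 10]
pop() returns 10 -> [3]
Final stack (bottom to top): [3]


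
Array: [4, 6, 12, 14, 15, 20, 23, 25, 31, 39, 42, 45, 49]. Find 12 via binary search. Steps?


Search for 12:
[0,12] mid=6 arr[6]=23
[0,5] mid=2 arr[2]=12
Total: 2 comparisons


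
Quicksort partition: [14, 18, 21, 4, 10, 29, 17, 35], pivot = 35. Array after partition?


Elements <= 35 go left of pivot.
Result: [14, 18, 21, 4, 10, 29, 17, 35], pivot at index 7


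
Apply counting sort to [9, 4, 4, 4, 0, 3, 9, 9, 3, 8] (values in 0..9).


Count array: [1, 0, 0, 2, 3, 0, 0, 0, 1, 3]
Reconstruct: [0, 3, 3, 4, 4, 4, 8, 9, 9, 9]


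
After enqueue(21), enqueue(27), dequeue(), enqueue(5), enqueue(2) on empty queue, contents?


enqueue(21) -> [21]
enqueue(27) -> [21, 27]
dequeue() returns 21 -> [27]
enqueue(5) -> [27, 5]
enqueue(2) -> [27, 5, 2]
Final queue (front to back): [27, 5, 2]


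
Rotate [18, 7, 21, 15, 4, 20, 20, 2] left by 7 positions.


Left rotate by 7: [2, 18, 7, 21, 15, 4, 20, 20]


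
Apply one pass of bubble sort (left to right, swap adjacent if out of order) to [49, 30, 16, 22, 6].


After one pass: [30, 16, 22, 6, 49]


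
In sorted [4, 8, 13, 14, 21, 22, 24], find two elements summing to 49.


Two pointers: lo=0, hi=6
No pair sums to 49


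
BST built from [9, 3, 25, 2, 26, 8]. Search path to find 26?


BST root = 9
Search for 26: compare at each node
Path: [9, 25, 26]


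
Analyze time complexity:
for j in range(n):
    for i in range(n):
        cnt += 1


Per nesting level: O(n) * O(n) = O(n^2)
Complexity: O(n^2)


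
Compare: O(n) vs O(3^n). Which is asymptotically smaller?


linear grows slower than exponential (base 3)
O(n) is asymptotically smaller; O(3^n) grows faster


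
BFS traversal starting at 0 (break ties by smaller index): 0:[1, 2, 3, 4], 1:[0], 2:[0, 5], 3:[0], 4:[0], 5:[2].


BFS queue: start with [0]
Visit order: [0, 1, 2, 3, 4, 5]


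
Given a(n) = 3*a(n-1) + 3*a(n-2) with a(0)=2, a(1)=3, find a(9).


Build bottom-up:
...a(7)=11259, a(8)=42687, a(9)=3*42687+3*11259=161838


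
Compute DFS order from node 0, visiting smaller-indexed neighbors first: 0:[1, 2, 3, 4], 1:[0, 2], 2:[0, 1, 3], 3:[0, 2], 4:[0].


DFS stack-based: start with [0]
Visit order: [0, 1, 2, 3, 4]


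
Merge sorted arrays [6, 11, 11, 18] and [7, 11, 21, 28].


Compare heads, take smaller each step.
Merged: [6, 7, 11, 11, 11, 18, 21, 28]


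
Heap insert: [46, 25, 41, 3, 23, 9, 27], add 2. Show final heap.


Append 2: [46, 25, 41, 3, 23, 9, 27, 2]
Bubble up: no swaps needed
Result: [46, 25, 41, 3, 23, 9, 27, 2]


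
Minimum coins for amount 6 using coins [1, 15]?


dp[0]=0; dp[i]=1+min(dp[i-c] for c in coins)
...dp[1]=1, dp[2]=2, dp[3]=3, dp[4]=4, dp[5]=5, dp[6]=6
Minimum coins for 6 = 6


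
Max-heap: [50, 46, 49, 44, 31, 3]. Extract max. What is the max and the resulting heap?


Max = 50
Replace root with last, heapify down
Resulting heap: [49, 46, 3, 44, 31]


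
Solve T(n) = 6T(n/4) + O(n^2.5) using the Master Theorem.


a=6, b=4, c=2.5. log_4(6)=1.292 < c=2.5. Case 3: O(n^c) = O(n^2.500)
Complexity: O(n^2.500)


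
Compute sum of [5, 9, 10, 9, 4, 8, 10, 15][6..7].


Prefix sums: [0, 5, 14, 24, 33, 37, 45, 55, 70]
Sum[6..7] = prefix[8] - prefix[6] = 70 - 45 = 25


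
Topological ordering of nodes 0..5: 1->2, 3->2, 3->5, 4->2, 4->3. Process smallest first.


Kahn's algorithm, process smallest node first
Order: [0, 1, 4, 3, 2, 5]


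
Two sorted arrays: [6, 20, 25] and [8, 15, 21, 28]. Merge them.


Compare heads, take smaller each step.
Merged: [6, 8, 15, 20, 21, 25, 28]


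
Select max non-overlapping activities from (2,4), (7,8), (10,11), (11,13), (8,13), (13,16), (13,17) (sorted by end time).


Greedy: pick earliest-ending, then skip overlaps.
Selected (5 activities): [(2, 4), (7, 8), (10, 11), (11, 13), (13, 16)]


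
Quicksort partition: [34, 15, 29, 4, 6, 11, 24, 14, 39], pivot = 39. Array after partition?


Elements <= 39 go left of pivot.
Result: [34, 15, 29, 4, 6, 11, 24, 14, 39], pivot at index 8


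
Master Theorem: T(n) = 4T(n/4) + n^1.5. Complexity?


a=4, b=4, c=1.5. log_4(4)=1 < c=1.5. Case 3: O(n^c) = O(n^1.500)
Complexity: O(n^1.500)


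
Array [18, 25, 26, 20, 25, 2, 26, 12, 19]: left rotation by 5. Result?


Left rotate by 5: [2, 26, 12, 19, 18, 25, 26, 20, 25]


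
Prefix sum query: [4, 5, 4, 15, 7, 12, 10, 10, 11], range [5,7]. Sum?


Prefix sums: [0, 4, 9, 13, 28, 35, 47, 57, 67, 78]
Sum[5..7] = prefix[8] - prefix[5] = 67 - 35 = 32


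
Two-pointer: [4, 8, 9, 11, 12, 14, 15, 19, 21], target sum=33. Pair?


Two pointers: lo=0, hi=8
Found pair: (12, 21) summing to 33


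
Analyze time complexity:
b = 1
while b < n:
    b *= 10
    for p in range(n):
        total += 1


Per nesting level: O(log n) * O(n) = O(n log n)
Complexity: O(n log n)


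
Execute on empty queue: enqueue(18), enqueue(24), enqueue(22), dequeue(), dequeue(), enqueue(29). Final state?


enqueue(18) -> [18]
enqueue(24) -> [18, 24]
enqueue(22) -> [18, 24, 22]
dequeue() returns 18 -> [24, 22]
dequeue() returns 24 -> [22]
enqueue(29) -> [22, 29]
Final queue (front to back): [22, 29]


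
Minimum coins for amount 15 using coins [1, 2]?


dp[0]=0; dp[i]=1+min(dp[i-c] for c in coins)
...dp[10]=5, dp[11]=6, dp[12]=6, dp[13]=7, dp[14]=7, dp[15]=8
Minimum coins for 15 = 8


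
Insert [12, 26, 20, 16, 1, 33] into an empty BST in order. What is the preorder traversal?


Root = 12; build tree by BST insertion.
Preorder traversal: [12, 1, 26, 20, 16, 33]


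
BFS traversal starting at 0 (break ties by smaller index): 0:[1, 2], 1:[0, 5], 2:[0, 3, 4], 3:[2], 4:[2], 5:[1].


BFS queue: start with [0]
Visit order: [0, 1, 2, 5, 3, 4]


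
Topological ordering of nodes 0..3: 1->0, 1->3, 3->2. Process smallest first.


Kahn's algorithm, process smallest node first
Order: [1, 0, 3, 2]


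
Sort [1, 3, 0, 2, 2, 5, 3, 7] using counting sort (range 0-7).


Count array: [1, 1, 2, 2, 0, 1, 0, 1]
Reconstruct: [0, 1, 2, 2, 3, 3, 5, 7]


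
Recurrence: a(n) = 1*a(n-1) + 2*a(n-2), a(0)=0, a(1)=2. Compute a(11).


Build bottom-up:
...a(9)=342, a(10)=682, a(11)=1*682+2*342=1366


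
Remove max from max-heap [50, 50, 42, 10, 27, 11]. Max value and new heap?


Max = 50
Replace root with last, heapify down
Resulting heap: [50, 27, 42, 10, 11]


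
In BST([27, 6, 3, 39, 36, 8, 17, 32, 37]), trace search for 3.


BST root = 27
Search for 3: compare at each node
Path: [27, 6, 3]


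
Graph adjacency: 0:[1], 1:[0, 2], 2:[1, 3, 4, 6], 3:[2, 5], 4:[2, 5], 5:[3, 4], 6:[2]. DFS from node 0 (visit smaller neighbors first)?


DFS stack-based: start with [0]
Visit order: [0, 1, 2, 3, 5, 4, 6]


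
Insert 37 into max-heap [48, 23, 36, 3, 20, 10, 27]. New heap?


Append 37: [48, 23, 36, 3, 20, 10, 27, 37]
Bubble up: swap idx 7(37) with idx 3(3); swap idx 3(37) with idx 1(23)
Result: [48, 37, 36, 23, 20, 10, 27, 3]


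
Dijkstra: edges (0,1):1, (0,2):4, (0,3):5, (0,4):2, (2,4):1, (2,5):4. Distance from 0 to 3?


Dijkstra from 0:
Distances: {0: 0, 1: 1, 2: 3, 3: 5, 4: 2, 5: 7}
Shortest distance to 3 = 5, path = [0, 3]


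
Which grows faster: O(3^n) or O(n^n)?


exponential (base 3) grows slower than n^n
O(3^n) is asymptotically smaller; O(n^n) grows faster


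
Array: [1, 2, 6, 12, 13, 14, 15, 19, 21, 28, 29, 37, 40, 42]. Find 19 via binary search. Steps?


Search for 19:
[0,13] mid=6 arr[6]=15
[7,13] mid=10 arr[10]=29
[7,9] mid=8 arr[8]=21
[7,7] mid=7 arr[7]=19
Total: 4 comparisons


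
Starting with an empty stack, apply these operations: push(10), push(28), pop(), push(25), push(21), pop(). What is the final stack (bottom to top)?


push(10) -> [10]
push(28) -> [10, 28]
pop() returns 28 -> [10]
push(25) -> [10, 25]
push(21) -> [10, 25, 21]
pop() returns 21 -> [10, 25]
Final stack (bottom to top): [10, 25]


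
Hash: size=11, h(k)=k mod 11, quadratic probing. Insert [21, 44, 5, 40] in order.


Insertions: 21->slot 10; 44->slot 0; 5->slot 5; 40->slot 7
Table: [44, None, None, None, None, 5, None, 40, None, None, 21]


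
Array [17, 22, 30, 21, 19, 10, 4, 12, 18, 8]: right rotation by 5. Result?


Right rotate by 5: [10, 4, 12, 18, 8, 17, 22, 30, 21, 19]


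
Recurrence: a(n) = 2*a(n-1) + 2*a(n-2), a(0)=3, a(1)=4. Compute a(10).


Build bottom-up:
...a(8)=5552, a(9)=15168, a(10)=2*15168+2*5552=41440


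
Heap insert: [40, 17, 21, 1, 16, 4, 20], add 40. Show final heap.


Append 40: [40, 17, 21, 1, 16, 4, 20, 40]
Bubble up: swap idx 7(40) with idx 3(1); swap idx 3(40) with idx 1(17)
Result: [40, 40, 21, 17, 16, 4, 20, 1]


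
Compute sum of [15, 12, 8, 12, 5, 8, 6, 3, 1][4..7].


Prefix sums: [0, 15, 27, 35, 47, 52, 60, 66, 69, 70]
Sum[4..7] = prefix[8] - prefix[4] = 69 - 47 = 22


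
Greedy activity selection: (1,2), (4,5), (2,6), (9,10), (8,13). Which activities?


Greedy: pick earliest-ending, then skip overlaps.
Selected (3 activities): [(1, 2), (4, 5), (9, 10)]


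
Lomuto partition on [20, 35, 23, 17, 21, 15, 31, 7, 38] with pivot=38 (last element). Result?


Elements <= 38 go left of pivot.
Result: [20, 35, 23, 17, 21, 15, 31, 7, 38], pivot at index 8


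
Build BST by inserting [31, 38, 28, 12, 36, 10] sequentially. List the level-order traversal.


Root = 31; build tree by BST insertion.
Level-Order traversal: [31, 28, 38, 12, 36, 10]


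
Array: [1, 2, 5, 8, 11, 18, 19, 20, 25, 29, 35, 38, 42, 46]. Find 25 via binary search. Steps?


Search for 25:
[0,13] mid=6 arr[6]=19
[7,13] mid=10 arr[10]=35
[7,9] mid=8 arr[8]=25
Total: 3 comparisons


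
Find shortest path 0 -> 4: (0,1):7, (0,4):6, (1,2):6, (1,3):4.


Dijkstra from 0:
Distances: {0: 0, 1: 7, 2: 13, 3: 11, 4: 6}
Shortest distance to 4 = 6, path = [0, 4]


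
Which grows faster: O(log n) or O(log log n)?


double-logarithmic grows slower than logarithmic
O(log log n) is asymptotically smaller; O(log n) grows faster


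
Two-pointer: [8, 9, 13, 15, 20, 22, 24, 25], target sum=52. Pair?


Two pointers: lo=0, hi=7
No pair sums to 52


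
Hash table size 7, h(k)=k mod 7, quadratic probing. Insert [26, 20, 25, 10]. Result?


Insertions: 26->slot 5; 20->slot 6; 25->slot 4; 10->slot 3
Table: [None, None, None, 10, 25, 26, 20]


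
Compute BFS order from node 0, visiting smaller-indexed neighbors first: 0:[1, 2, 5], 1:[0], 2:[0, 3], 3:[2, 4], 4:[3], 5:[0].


BFS queue: start with [0]
Visit order: [0, 1, 2, 5, 3, 4]


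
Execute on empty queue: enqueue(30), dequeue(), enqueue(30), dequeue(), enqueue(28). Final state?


enqueue(30) -> [30]
dequeue() returns 30 -> []
enqueue(30) -> [30]
dequeue() returns 30 -> []
enqueue(28) -> [28]
Final queue (front to back): [28]


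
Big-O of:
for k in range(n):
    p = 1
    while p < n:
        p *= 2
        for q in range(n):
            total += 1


Per nesting level: O(n) * O(log n) * O(n) = O(n^2 log n)
Complexity: O(n^2 log n)


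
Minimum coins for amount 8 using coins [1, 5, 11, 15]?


dp[0]=0; dp[i]=1+min(dp[i-c] for c in coins)
...dp[3]=3, dp[4]=4, dp[5]=1, dp[6]=2, dp[7]=3, dp[8]=4
Minimum coins for 8 = 4


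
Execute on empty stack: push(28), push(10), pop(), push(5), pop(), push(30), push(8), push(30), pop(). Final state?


push(28) -> [28]
push(10) -> [28, 10]
pop() returns 10 -> [28]
push(5) -> [28, 5]
pop() returns 5 -> [28]
push(30) -> [28, 30]
push(8) -> [28, 30, 8]
push(30) -> [28, 30, 8, 30]
pop() returns 30 -> [28, 30, 8]
Final stack (bottom to top): [28, 30, 8]


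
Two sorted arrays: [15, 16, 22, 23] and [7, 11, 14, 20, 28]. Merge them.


Compare heads, take smaller each step.
Merged: [7, 11, 14, 15, 16, 20, 22, 23, 28]


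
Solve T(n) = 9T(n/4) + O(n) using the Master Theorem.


a=9, b=4, c=1. log_4(9)=1.585 > c=1. Case 1: O(n^log_b(a)) = O(n^1.585)
Complexity: O(n^1.585)


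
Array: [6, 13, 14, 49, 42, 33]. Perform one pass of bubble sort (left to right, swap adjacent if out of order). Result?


After one pass: [6, 13, 14, 42, 33, 49]


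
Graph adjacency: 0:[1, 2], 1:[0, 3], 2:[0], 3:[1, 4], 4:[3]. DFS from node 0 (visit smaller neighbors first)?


DFS stack-based: start with [0]
Visit order: [0, 1, 3, 4, 2]


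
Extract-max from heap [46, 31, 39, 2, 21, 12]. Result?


Max = 46
Replace root with last, heapify down
Resulting heap: [39, 31, 12, 2, 21]


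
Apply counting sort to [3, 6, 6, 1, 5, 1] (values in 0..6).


Count array: [0, 2, 0, 1, 0, 1, 2]
Reconstruct: [1, 1, 3, 5, 6, 6]


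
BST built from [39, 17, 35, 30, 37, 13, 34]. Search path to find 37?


BST root = 39
Search for 37: compare at each node
Path: [39, 17, 35, 37]


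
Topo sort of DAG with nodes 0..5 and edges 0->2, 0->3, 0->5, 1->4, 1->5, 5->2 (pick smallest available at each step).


Kahn's algorithm, process smallest node first
Order: [0, 1, 3, 4, 5, 2]


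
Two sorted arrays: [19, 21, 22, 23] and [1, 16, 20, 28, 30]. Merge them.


Compare heads, take smaller each step.
Merged: [1, 16, 19, 20, 21, 22, 23, 28, 30]


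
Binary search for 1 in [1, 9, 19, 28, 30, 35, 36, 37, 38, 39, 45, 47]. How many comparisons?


Search for 1:
[0,11] mid=5 arr[5]=35
[0,4] mid=2 arr[2]=19
[0,1] mid=0 arr[0]=1
Total: 3 comparisons


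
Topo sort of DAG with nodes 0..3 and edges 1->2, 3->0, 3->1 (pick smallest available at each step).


Kahn's algorithm, process smallest node first
Order: [3, 0, 1, 2]


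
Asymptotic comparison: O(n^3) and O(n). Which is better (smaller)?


linear grows slower than cubic
O(n) is asymptotically smaller; O(n^3) grows faster


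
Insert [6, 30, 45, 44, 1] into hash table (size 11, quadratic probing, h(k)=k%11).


Insertions: 6->slot 6; 30->slot 8; 45->slot 1; 44->slot 0; 1->slot 2
Table: [44, 45, 1, None, None, None, 6, None, 30, None, None]


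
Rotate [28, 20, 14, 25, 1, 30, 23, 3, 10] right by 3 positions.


Right rotate by 3: [23, 3, 10, 28, 20, 14, 25, 1, 30]


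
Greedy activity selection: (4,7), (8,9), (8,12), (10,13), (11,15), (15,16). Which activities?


Greedy: pick earliest-ending, then skip overlaps.
Selected (4 activities): [(4, 7), (8, 9), (10, 13), (15, 16)]


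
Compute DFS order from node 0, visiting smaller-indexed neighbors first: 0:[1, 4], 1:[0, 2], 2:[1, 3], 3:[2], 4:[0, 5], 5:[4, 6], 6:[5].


DFS stack-based: start with [0]
Visit order: [0, 1, 2, 3, 4, 5, 6]


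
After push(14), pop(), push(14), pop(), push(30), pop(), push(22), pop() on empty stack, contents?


push(14) -> [14]
pop() returns 14 -> []
push(14) -> [14]
pop() returns 14 -> []
push(30) -> [30]
pop() returns 30 -> []
push(22) -> [22]
pop() returns 22 -> []
Final stack (bottom to top): []


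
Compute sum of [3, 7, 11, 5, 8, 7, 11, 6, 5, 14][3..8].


Prefix sums: [0, 3, 10, 21, 26, 34, 41, 52, 58, 63, 77]
Sum[3..8] = prefix[9] - prefix[3] = 63 - 21 = 42


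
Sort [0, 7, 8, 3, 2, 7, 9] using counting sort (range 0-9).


Count array: [1, 0, 1, 1, 0, 0, 0, 2, 1, 1]
Reconstruct: [0, 2, 3, 7, 7, 8, 9]


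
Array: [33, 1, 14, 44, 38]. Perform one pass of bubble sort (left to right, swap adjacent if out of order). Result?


After one pass: [1, 14, 33, 38, 44]


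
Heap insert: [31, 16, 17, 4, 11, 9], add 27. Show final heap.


Append 27: [31, 16, 17, 4, 11, 9, 27]
Bubble up: swap idx 6(27) with idx 2(17)
Result: [31, 16, 27, 4, 11, 9, 17]


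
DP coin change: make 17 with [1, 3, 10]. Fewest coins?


dp[0]=0; dp[i]=1+min(dp[i-c] for c in coins)
...dp[12]=3, dp[13]=2, dp[14]=3, dp[15]=4, dp[16]=3, dp[17]=4
Minimum coins for 17 = 4


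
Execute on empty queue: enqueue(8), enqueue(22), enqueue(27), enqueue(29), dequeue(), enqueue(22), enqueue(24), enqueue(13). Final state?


enqueue(8) -> [8]
enqueue(22) -> [8, 22]
enqueue(27) -> [8, 22, 27]
enqueue(29) -> [8, 22, 27, 29]
dequeue() returns 8 -> [22, 27, 29]
enqueue(22) -> [22, 27, 29, 22]
enqueue(24) -> [22, 27, 29, 22, 24]
enqueue(13) -> [22, 27, 29, 22, 24, 13]
Final queue (front to back): [22, 27, 29, 22, 24, 13]


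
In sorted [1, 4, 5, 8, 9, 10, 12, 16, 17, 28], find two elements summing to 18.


Two pointers: lo=0, hi=9
Found pair: (1, 17) summing to 18


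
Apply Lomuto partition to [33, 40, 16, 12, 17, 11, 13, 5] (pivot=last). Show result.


Elements <= 5 go left of pivot.
Result: [5, 40, 16, 12, 17, 11, 13, 33], pivot at index 0


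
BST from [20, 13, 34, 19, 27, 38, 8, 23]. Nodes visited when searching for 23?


BST root = 20
Search for 23: compare at each node
Path: [20, 34, 27, 23]


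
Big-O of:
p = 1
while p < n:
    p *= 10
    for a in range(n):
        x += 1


Per nesting level: O(log n) * O(n) = O(n log n)
Complexity: O(n log n)


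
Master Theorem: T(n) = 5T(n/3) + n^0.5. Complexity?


a=5, b=3, c=0.5. log_3(5)=1.465 > c=0.5. Case 1: O(n^log_b(a)) = O(n^1.465)
Complexity: O(n^1.465)


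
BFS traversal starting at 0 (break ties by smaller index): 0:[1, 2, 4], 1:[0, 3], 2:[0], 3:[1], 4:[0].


BFS queue: start with [0]
Visit order: [0, 1, 2, 4, 3]


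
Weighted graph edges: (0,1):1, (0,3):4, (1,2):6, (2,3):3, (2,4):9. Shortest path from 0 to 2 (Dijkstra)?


Dijkstra from 0:
Distances: {0: 0, 1: 1, 2: 7, 3: 4, 4: 16}
Shortest distance to 2 = 7, path = [0, 1, 2]


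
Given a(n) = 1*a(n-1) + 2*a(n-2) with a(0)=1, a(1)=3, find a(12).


Build bottom-up:
...a(10)=1365, a(11)=2731, a(12)=1*2731+2*1365=5461


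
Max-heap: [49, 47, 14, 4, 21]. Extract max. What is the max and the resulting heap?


Max = 49
Replace root with last, heapify down
Resulting heap: [47, 21, 14, 4]


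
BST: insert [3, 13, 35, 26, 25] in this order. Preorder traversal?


Root = 3; build tree by BST insertion.
Preorder traversal: [3, 13, 35, 26, 25]


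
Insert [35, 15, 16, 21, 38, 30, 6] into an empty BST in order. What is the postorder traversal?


Root = 35; build tree by BST insertion.
Postorder traversal: [6, 30, 21, 16, 15, 38, 35]


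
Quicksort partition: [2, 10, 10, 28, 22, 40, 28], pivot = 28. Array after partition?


Elements <= 28 go left of pivot.
Result: [2, 10, 10, 28, 22, 28, 40], pivot at index 5


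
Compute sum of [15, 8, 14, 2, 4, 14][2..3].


Prefix sums: [0, 15, 23, 37, 39, 43, 57]
Sum[2..3] = prefix[4] - prefix[2] = 39 - 23 = 16


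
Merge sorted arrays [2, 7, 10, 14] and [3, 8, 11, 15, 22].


Compare heads, take smaller each step.
Merged: [2, 3, 7, 8, 10, 11, 14, 15, 22]


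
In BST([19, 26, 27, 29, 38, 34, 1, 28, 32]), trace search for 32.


BST root = 19
Search for 32: compare at each node
Path: [19, 26, 27, 29, 38, 34, 32]


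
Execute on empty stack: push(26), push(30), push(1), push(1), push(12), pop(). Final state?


push(26) -> [26]
push(30) -> [26, 30]
push(1) -> [26, 30, 1]
push(1) -> [26, 30, 1, 1]
push(12) -> [26, 30, 1, 1, 12]
pop() returns 12 -> [26, 30, 1, 1]
Final stack (bottom to top): [26, 30, 1, 1]


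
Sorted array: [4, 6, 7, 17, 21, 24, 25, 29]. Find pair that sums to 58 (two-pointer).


Two pointers: lo=0, hi=7
No pair sums to 58


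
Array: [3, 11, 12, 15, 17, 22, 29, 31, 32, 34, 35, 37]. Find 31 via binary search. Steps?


Search for 31:
[0,11] mid=5 arr[5]=22
[6,11] mid=8 arr[8]=32
[6,7] mid=6 arr[6]=29
[7,7] mid=7 arr[7]=31
Total: 4 comparisons


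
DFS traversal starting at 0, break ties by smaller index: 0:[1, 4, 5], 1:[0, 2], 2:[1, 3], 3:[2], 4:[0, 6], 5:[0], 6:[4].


DFS stack-based: start with [0]
Visit order: [0, 1, 2, 3, 4, 6, 5]


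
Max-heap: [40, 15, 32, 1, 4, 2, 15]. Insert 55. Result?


Append 55: [40, 15, 32, 1, 4, 2, 15, 55]
Bubble up: swap idx 7(55) with idx 3(1); swap idx 3(55) with idx 1(15); swap idx 1(55) with idx 0(40)
Result: [55, 40, 32, 15, 4, 2, 15, 1]


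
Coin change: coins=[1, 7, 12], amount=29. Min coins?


dp[0]=0; dp[i]=1+min(dp[i-c] for c in coins)
...dp[24]=2, dp[25]=3, dp[26]=3, dp[27]=4, dp[28]=4, dp[29]=5
Minimum coins for 29 = 5


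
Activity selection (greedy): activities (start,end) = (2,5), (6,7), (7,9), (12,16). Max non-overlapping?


Greedy: pick earliest-ending, then skip overlaps.
Selected (4 activities): [(2, 5), (6, 7), (7, 9), (12, 16)]


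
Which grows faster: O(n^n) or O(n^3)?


cubic grows slower than n^n
O(n^3) is asymptotically smaller; O(n^n) grows faster


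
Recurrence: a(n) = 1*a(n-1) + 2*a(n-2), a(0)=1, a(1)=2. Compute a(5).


Build bottom-up:
...a(3)=8, a(4)=16, a(5)=1*16+2*8=32


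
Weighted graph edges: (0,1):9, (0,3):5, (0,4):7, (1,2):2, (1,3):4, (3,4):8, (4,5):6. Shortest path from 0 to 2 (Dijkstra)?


Dijkstra from 0:
Distances: {0: 0, 1: 9, 2: 11, 3: 5, 4: 7, 5: 13}
Shortest distance to 2 = 11, path = [0, 1, 2]


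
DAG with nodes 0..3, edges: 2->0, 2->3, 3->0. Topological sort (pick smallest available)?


Kahn's algorithm, process smallest node first
Order: [1, 2, 3, 0]


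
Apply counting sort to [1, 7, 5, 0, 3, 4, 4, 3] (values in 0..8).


Count array: [1, 1, 0, 2, 2, 1, 0, 1, 0]
Reconstruct: [0, 1, 3, 3, 4, 4, 5, 7]


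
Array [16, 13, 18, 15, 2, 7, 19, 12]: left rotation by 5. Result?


Left rotate by 5: [7, 19, 12, 16, 13, 18, 15, 2]


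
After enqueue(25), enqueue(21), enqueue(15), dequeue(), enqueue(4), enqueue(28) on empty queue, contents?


enqueue(25) -> [25]
enqueue(21) -> [25, 21]
enqueue(15) -> [25, 21, 15]
dequeue() returns 25 -> [21, 15]
enqueue(4) -> [21, 15, 4]
enqueue(28) -> [21, 15, 4, 28]
Final queue (front to back): [21, 15, 4, 28]


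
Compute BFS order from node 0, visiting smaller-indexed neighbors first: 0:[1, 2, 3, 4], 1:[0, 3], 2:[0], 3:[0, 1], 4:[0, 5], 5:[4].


BFS queue: start with [0]
Visit order: [0, 1, 2, 3, 4, 5]


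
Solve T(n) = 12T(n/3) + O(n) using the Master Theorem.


a=12, b=3, c=1. log_3(12)=2.262 > c=1. Case 1: O(n^log_b(a)) = O(n^2.262)
Complexity: O(n^2.262)


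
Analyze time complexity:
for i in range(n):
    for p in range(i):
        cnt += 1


Per nesting level: O(n) * O(n) [triangular over i] = O(n^2)
Complexity: O(n^2)


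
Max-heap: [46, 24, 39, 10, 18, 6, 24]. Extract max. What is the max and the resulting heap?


Max = 46
Replace root with last, heapify down
Resulting heap: [39, 24, 24, 10, 18, 6]


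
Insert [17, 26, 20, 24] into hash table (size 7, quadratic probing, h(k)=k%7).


Insertions: 17->slot 3; 26->slot 5; 20->slot 6; 24->slot 4
Table: [None, None, None, 17, 24, 26, 20]


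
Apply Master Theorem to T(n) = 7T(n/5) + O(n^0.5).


a=7, b=5, c=0.5. log_5(7)=1.209 > c=0.5. Case 1: O(n^log_b(a)) = O(n^1.209)
Complexity: O(n^1.209)


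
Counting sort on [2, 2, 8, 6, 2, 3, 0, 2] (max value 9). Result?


Count array: [1, 0, 4, 1, 0, 0, 1, 0, 1, 0]
Reconstruct: [0, 2, 2, 2, 2, 3, 6, 8]


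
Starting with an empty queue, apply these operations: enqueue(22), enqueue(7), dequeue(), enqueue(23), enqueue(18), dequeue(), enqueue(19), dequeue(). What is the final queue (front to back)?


enqueue(22) -> [22]
enqueue(7) -> [22, 7]
dequeue() returns 22 -> [7]
enqueue(23) -> [7, 23]
enqueue(18) -> [7, 23, 18]
dequeue() returns 7 -> [23, 18]
enqueue(19) -> [23, 18, 19]
dequeue() returns 23 -> [18, 19]
Final queue (front to back): [18, 19]


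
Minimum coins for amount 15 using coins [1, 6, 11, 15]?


dp[0]=0; dp[i]=1+min(dp[i-c] for c in coins)
...dp[10]=5, dp[11]=1, dp[12]=2, dp[13]=3, dp[14]=4, dp[15]=1
Minimum coins for 15 = 1


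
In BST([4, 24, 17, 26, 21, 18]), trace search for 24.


BST root = 4
Search for 24: compare at each node
Path: [4, 24]


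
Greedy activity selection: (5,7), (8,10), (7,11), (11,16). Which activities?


Greedy: pick earliest-ending, then skip overlaps.
Selected (3 activities): [(5, 7), (8, 10), (11, 16)]


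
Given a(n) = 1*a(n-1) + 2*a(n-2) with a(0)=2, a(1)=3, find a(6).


Build bottom-up:
...a(4)=27, a(5)=53, a(6)=1*53+2*27=107


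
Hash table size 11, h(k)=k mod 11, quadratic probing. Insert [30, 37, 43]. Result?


Insertions: 30->slot 8; 37->slot 4; 43->slot 10
Table: [None, None, None, None, 37, None, None, None, 30, None, 43]


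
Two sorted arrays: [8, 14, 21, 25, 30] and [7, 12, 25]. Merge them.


Compare heads, take smaller each step.
Merged: [7, 8, 12, 14, 21, 25, 25, 30]


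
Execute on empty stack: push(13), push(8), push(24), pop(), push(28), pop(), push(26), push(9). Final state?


push(13) -> [13]
push(8) -> [13, 8]
push(24) -> [13, 8, 24]
pop() returns 24 -> [13, 8]
push(28) -> [13, 8, 28]
pop() returns 28 -> [13, 8]
push(26) -> [13, 8, 26]
push(9) -> [13, 8, 26, 9]
Final stack (bottom to top): [13, 8, 26, 9]


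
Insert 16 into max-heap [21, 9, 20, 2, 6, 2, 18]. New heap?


Append 16: [21, 9, 20, 2, 6, 2, 18, 16]
Bubble up: swap idx 7(16) with idx 3(2); swap idx 3(16) with idx 1(9)
Result: [21, 16, 20, 9, 6, 2, 18, 2]


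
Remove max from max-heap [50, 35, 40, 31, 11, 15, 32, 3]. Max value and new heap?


Max = 50
Replace root with last, heapify down
Resulting heap: [40, 35, 32, 31, 11, 15, 3]


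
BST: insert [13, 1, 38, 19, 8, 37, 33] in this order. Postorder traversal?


Root = 13; build tree by BST insertion.
Postorder traversal: [8, 1, 33, 37, 19, 38, 13]


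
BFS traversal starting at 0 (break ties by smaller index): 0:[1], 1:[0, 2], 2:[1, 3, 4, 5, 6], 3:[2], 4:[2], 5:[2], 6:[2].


BFS queue: start with [0]
Visit order: [0, 1, 2, 3, 4, 5, 6]


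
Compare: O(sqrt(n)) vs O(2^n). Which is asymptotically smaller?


sublinear grows slower than exponential
O(sqrt(n)) is asymptotically smaller; O(2^n) grows faster


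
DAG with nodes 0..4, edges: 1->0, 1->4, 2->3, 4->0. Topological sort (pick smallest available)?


Kahn's algorithm, process smallest node first
Order: [1, 2, 3, 4, 0]


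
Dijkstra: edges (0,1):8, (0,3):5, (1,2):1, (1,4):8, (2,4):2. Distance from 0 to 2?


Dijkstra from 0:
Distances: {0: 0, 1: 8, 2: 9, 3: 5, 4: 11}
Shortest distance to 2 = 9, path = [0, 1, 2]


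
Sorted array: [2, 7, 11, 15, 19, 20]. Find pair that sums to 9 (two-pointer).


Two pointers: lo=0, hi=5
Found pair: (2, 7) summing to 9


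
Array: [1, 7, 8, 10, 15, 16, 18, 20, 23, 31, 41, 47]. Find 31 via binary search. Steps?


Search for 31:
[0,11] mid=5 arr[5]=16
[6,11] mid=8 arr[8]=23
[9,11] mid=10 arr[10]=41
[9,9] mid=9 arr[9]=31
Total: 4 comparisons


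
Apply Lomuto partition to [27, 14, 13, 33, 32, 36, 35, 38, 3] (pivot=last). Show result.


Elements <= 3 go left of pivot.
Result: [3, 14, 13, 33, 32, 36, 35, 38, 27], pivot at index 0


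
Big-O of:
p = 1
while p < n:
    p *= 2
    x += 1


Per nesting level: O(log n) = O(log n)
Complexity: O(log n)


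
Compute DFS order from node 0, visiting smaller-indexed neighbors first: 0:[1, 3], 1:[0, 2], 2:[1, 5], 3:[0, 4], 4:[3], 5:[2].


DFS stack-based: start with [0]
Visit order: [0, 1, 2, 5, 3, 4]


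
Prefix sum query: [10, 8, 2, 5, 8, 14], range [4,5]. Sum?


Prefix sums: [0, 10, 18, 20, 25, 33, 47]
Sum[4..5] = prefix[6] - prefix[4] = 47 - 25 = 22


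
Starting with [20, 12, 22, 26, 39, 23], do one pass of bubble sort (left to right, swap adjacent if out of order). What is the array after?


After one pass: [12, 20, 22, 26, 23, 39]


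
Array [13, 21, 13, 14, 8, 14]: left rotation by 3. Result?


Left rotate by 3: [14, 8, 14, 13, 21, 13]


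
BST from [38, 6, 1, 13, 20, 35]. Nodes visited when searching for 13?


BST root = 38
Search for 13: compare at each node
Path: [38, 6, 13]


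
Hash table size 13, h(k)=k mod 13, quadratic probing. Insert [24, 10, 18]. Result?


Insertions: 24->slot 11; 10->slot 10; 18->slot 5
Table: [None, None, None, None, None, 18, None, None, None, None, 10, 24, None]


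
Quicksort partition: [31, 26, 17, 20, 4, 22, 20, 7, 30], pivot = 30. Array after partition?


Elements <= 30 go left of pivot.
Result: [26, 17, 20, 4, 22, 20, 7, 30, 31], pivot at index 7


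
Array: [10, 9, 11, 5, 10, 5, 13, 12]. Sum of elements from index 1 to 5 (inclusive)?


Prefix sums: [0, 10, 19, 30, 35, 45, 50, 63, 75]
Sum[1..5] = prefix[6] - prefix[1] = 50 - 10 = 40


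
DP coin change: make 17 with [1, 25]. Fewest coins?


dp[0]=0; dp[i]=1+min(dp[i-c] for c in coins)
...dp[12]=12, dp[13]=13, dp[14]=14, dp[15]=15, dp[16]=16, dp[17]=17
Minimum coins for 17 = 17


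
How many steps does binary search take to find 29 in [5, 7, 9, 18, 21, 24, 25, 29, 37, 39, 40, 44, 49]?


Search for 29:
[0,12] mid=6 arr[6]=25
[7,12] mid=9 arr[9]=39
[7,8] mid=7 arr[7]=29
Total: 3 comparisons


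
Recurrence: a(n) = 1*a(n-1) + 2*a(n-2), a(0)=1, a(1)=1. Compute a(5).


Build bottom-up:
...a(3)=5, a(4)=11, a(5)=1*11+2*5=21


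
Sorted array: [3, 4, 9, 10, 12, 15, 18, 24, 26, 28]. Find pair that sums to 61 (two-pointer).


Two pointers: lo=0, hi=9
No pair sums to 61


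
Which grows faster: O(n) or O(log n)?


logarithmic grows slower than linear
O(log n) is asymptotically smaller; O(n) grows faster


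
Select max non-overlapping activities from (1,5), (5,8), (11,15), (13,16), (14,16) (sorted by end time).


Greedy: pick earliest-ending, then skip overlaps.
Selected (3 activities): [(1, 5), (5, 8), (11, 15)]


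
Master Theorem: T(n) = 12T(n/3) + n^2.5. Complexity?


a=12, b=3, c=2.5. log_3(12)=2.262 < c=2.5. Case 3: O(n^c) = O(n^2.500)
Complexity: O(n^2.500)


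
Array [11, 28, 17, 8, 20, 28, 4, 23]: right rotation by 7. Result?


Right rotate by 7: [28, 17, 8, 20, 28, 4, 23, 11]


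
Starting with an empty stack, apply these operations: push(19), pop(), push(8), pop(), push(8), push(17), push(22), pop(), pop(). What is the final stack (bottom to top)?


push(19) -> [19]
pop() returns 19 -> []
push(8) -> [8]
pop() returns 8 -> []
push(8) -> [8]
push(17) -> [8, 17]
push(22) -> [8, 17, 22]
pop() returns 22 -> [8, 17]
pop() returns 17 -> [8]
Final stack (bottom to top): [8]


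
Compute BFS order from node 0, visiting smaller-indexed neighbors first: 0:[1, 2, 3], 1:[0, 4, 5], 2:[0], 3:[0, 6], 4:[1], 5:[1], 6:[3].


BFS queue: start with [0]
Visit order: [0, 1, 2, 3, 4, 5, 6]


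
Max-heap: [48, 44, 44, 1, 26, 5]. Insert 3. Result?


Append 3: [48, 44, 44, 1, 26, 5, 3]
Bubble up: no swaps needed
Result: [48, 44, 44, 1, 26, 5, 3]


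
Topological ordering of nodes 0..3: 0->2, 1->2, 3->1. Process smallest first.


Kahn's algorithm, process smallest node first
Order: [0, 3, 1, 2]


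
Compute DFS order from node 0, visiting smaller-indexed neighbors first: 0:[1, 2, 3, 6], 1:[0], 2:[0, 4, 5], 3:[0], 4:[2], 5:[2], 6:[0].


DFS stack-based: start with [0]
Visit order: [0, 1, 2, 4, 5, 3, 6]


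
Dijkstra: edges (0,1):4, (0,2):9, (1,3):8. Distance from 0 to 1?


Dijkstra from 0:
Distances: {0: 0, 1: 4, 2: 9, 3: 12}
Shortest distance to 1 = 4, path = [0, 1]


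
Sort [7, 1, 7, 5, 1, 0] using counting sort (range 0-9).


Count array: [1, 2, 0, 0, 0, 1, 0, 2, 0, 0]
Reconstruct: [0, 1, 1, 5, 7, 7]


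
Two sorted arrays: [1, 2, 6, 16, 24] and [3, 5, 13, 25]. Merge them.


Compare heads, take smaller each step.
Merged: [1, 2, 3, 5, 6, 13, 16, 24, 25]


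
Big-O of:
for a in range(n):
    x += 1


Per nesting level: O(n) = O(n)
Complexity: O(n)


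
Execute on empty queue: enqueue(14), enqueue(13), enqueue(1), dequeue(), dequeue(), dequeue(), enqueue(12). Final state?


enqueue(14) -> [14]
enqueue(13) -> [14, 13]
enqueue(1) -> [14, 13, 1]
dequeue() returns 14 -> [13, 1]
dequeue() returns 13 -> [1]
dequeue() returns 1 -> []
enqueue(12) -> [12]
Final queue (front to back): [12]


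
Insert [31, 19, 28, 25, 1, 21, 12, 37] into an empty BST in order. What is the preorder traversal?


Root = 31; build tree by BST insertion.
Preorder traversal: [31, 19, 1, 12, 28, 25, 21, 37]


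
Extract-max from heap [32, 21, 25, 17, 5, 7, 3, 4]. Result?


Max = 32
Replace root with last, heapify down
Resulting heap: [25, 21, 7, 17, 5, 4, 3]


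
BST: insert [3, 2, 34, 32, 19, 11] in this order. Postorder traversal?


Root = 3; build tree by BST insertion.
Postorder traversal: [2, 11, 19, 32, 34, 3]


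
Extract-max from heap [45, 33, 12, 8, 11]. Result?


Max = 45
Replace root with last, heapify down
Resulting heap: [33, 11, 12, 8]


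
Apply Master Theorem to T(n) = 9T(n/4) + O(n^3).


a=9, b=4, c=3. log_4(9)=1.585 < c=3. Case 3: O(n^c) = O(n^3)
Complexity: O(n^3)


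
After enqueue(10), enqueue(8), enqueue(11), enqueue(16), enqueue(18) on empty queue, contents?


enqueue(10) -> [10]
enqueue(8) -> [10, 8]
enqueue(11) -> [10, 8, 11]
enqueue(16) -> [10, 8, 11, 16]
enqueue(18) -> [10, 8, 11, 16, 18]
Final queue (front to back): [10, 8, 11, 16, 18]


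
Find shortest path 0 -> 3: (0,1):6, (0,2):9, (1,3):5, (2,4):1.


Dijkstra from 0:
Distances: {0: 0, 1: 6, 2: 9, 3: 11, 4: 10}
Shortest distance to 3 = 11, path = [0, 1, 3]


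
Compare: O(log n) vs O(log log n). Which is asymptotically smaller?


double-logarithmic grows slower than logarithmic
O(log log n) is asymptotically smaller; O(log n) grows faster


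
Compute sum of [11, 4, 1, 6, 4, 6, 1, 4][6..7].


Prefix sums: [0, 11, 15, 16, 22, 26, 32, 33, 37]
Sum[6..7] = prefix[8] - prefix[6] = 37 - 32 = 5


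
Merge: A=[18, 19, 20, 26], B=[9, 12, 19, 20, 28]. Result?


Compare heads, take smaller each step.
Merged: [9, 12, 18, 19, 19, 20, 20, 26, 28]


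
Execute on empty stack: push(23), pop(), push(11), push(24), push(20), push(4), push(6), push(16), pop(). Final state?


push(23) -> [23]
pop() returns 23 -> []
push(11) -> [11]
push(24) -> [11, 24]
push(20) -> [11, 24, 20]
push(4) -> [11, 24, 20, 4]
push(6) -> [11, 24, 20, 4, 6]
push(16) -> [11, 24, 20, 4, 6, 16]
pop() returns 16 -> [11, 24, 20, 4, 6]
Final stack (bottom to top): [11, 24, 20, 4, 6]


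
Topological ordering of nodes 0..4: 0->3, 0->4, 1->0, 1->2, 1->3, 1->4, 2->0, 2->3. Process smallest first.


Kahn's algorithm, process smallest node first
Order: [1, 2, 0, 3, 4]


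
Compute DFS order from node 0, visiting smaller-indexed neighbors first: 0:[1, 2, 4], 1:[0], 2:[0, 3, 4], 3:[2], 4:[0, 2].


DFS stack-based: start with [0]
Visit order: [0, 1, 2, 3, 4]


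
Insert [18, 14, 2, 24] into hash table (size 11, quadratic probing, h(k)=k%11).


Insertions: 18->slot 7; 14->slot 3; 2->slot 2; 24->slot 6
Table: [None, None, 2, 14, None, None, 24, 18, None, None, None]


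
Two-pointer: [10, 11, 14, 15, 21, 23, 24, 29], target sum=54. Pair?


Two pointers: lo=0, hi=7
No pair sums to 54


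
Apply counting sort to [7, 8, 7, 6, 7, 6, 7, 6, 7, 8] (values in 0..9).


Count array: [0, 0, 0, 0, 0, 0, 3, 5, 2, 0]
Reconstruct: [6, 6, 6, 7, 7, 7, 7, 7, 8, 8]


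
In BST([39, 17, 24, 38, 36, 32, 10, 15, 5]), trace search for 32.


BST root = 39
Search for 32: compare at each node
Path: [39, 17, 24, 38, 36, 32]


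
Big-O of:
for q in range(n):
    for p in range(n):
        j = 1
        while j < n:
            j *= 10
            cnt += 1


Per nesting level: O(n) * O(n) * O(log n) = O(n^2 log n)
Complexity: O(n^2 log n)
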